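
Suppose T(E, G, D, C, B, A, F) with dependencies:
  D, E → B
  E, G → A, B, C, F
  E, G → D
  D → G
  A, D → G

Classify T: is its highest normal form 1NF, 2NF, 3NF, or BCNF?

3NF

Candidate keys: {D, E}, {E, G}. Prime attributes: {D, E, G}.
D → G breaks BCNF: {D}⁺ = {D, G}, so {D} is not a superkey.
Since {G} ⊆ prime attributes and every other non-superkey FD also has a prime right side, the schema is in 3NF.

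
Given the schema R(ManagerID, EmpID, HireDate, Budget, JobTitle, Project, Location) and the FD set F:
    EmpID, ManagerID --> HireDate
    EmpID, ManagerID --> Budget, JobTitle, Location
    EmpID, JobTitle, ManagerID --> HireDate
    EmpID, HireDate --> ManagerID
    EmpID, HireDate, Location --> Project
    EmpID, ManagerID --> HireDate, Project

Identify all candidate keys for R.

{EmpID, HireDate}, {EmpID, ManagerID}

No FD produces {EmpID}, so it must be in every candidate key.
Closure of {EmpID, HireDate} is {Budget, EmpID, HireDate, JobTitle, Location, ManagerID, Project}, the whole schema; {EmpID, HireDate} is a candidate key.
Closure of {EmpID, ManagerID} is {Budget, EmpID, HireDate, JobTitle, Location, ManagerID, Project}, the whole schema; {EmpID, ManagerID} is a candidate key.
Any other superkey properly contains one of these, so there are no further candidate keys.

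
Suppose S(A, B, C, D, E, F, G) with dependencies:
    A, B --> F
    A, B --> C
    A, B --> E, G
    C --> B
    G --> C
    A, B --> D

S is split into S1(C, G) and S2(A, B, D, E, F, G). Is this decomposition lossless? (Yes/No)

Yes

The shared attributes are {G} and {G}⁺ = {B, C, G}.
This includes all of S1, so the common attributes are a superkey of S1 — the join is lossless.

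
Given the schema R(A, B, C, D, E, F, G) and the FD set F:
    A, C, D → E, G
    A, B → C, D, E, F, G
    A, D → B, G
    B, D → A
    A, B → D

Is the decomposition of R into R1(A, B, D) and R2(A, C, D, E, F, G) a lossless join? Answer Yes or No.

The shared attributes are {A, D} and {A, D}⁺ = {A, B, C, D, E, F, G}.
Since R1 ⊆ {A, B, C, D, E, F, G}, the intersection is a superkey of R1; the decomposition is lossless.

Yes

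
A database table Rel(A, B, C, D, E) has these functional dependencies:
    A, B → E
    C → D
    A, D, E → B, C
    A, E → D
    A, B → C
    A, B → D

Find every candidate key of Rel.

{A, B}, {A, E}

{A} never appears on the right of any FD, so every key must include it.
Closure of {A, B} is {A, B, C, D, E}, the whole schema; {A, B} is a candidate key.
Closure of {A, E} is {A, B, C, D, E}, the whole schema; {A, E} is a candidate key.
No proper subset of any of these is a key, and no other minimal superkey exists.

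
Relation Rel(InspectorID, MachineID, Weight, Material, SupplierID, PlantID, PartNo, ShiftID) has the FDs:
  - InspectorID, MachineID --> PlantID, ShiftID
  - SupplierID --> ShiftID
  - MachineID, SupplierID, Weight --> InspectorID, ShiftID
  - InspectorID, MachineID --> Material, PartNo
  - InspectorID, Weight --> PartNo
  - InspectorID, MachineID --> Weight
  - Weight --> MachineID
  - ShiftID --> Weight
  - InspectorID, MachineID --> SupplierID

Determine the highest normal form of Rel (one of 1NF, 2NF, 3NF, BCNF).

Candidate keys: {InspectorID, MachineID}, {InspectorID, ShiftID}, {InspectorID, Weight}, {SupplierID}. Prime attributes: {InspectorID, MachineID, ShiftID, SupplierID, Weight}.
For Weight --> MachineID we have {Weight}⁺ = {MachineID, Weight}; {Weight} is not a superkey, so BCNF fails.
Its right-hand attributes {MachineID} are all prime, as are those of every other non-superkey FD — the relation is in 3NF.

3NF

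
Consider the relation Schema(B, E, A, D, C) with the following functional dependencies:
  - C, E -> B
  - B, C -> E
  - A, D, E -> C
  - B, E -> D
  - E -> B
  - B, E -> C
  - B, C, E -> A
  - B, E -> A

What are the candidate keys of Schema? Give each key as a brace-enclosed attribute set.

{B, C}, {E}

{E}⁺ = {A, B, C, D, E} — all of the relation — so {E} is a candidate key.
{B, C}⁺ = {A, B, C, D, E} — all of the relation — so {B, C} is a candidate key.
Any other superkey properly contains one of these, so there are no further candidate keys.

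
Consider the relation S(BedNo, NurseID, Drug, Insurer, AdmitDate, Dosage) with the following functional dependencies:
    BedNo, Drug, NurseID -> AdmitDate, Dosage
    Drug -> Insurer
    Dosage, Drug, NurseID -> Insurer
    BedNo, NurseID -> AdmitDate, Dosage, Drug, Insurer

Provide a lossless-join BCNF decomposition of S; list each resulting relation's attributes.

Candidate key of the original relation: {BedNo, NurseID}.
{AdmitDate, BedNo, Dosage, Drug, Insurer, NurseID}: {Drug} determines {Drug, Insurer} here but is not a superkey — split on Drug -> Insurer, giving {Drug, Insurer} and {AdmitDate, BedNo, Dosage, Drug, NurseID}.
{Drug, Insurer} has no BCNF violation.
{AdmitDate, BedNo, Dosage, Drug, NurseID} has no BCNF violation.

{AdmitDate, BedNo, Dosage, Drug, NurseID}; {Drug, Insurer}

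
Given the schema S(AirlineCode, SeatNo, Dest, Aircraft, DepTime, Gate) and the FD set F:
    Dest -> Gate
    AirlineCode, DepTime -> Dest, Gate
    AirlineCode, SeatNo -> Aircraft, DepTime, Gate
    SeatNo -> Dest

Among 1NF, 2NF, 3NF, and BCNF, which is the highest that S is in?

Candidate key: {AirlineCode, SeatNo}. Prime attributes: {AirlineCode, SeatNo}.
Dest -> Gate: {Dest}⁺ = {Dest, Gate}, which is not all of the attributes, so the left side is not a superkey — BCNF is violated.
Because {Gate} is non-prime and the left side of Dest -> Gate is not a superkey, the relation is not in 3NF.
{SeatNo} is a proper subset of the key {AirlineCode, SeatNo}, and {SeatNo}⁺ contains the non-prime attributes {Dest, Gate} — a partial dependency, so 2NF is violated.

1NF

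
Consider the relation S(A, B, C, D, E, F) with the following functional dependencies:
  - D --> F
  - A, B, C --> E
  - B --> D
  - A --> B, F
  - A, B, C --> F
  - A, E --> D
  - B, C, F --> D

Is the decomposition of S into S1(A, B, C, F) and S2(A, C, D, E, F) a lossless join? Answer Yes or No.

The shared attributes are {A, C, F} and {A, C, F}⁺ = {A, B, C, D, E, F}.
S1 is contained in that closure, so S1 ∩ S2 --> S1 holds and the join is lossless.

Yes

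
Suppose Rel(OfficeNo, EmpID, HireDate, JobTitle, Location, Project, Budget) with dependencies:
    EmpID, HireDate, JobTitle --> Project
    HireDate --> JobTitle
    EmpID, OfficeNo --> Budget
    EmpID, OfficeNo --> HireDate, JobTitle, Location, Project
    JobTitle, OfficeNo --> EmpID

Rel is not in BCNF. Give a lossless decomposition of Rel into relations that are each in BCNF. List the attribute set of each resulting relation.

Candidate keys of the original relation: {EmpID, OfficeNo}, {HireDate, OfficeNo}, {JobTitle, OfficeNo}.
{Budget, EmpID, HireDate, JobTitle, Location, OfficeNo, Project}: {EmpID, HireDate, JobTitle} determines {EmpID, HireDate, JobTitle, Project} here but is not a superkey — split on EmpID, HireDate, JobTitle --> Project, giving {EmpID, HireDate, JobTitle, Project} and {Budget, EmpID, HireDate, JobTitle, Location, OfficeNo}.
{EmpID, HireDate, JobTitle, Project}: {HireDate} determines {HireDate, JobTitle} here but is not a superkey — split on HireDate --> JobTitle, giving {HireDate, JobTitle} and {EmpID, HireDate, Project}.
{HireDate, JobTitle}: every determinant is a superkey — BCNF.
{EmpID, HireDate, Project}: every determinant is a superkey — BCNF.
{Budget, EmpID, HireDate, JobTitle, Location, OfficeNo}: {HireDate} determines {HireDate, JobTitle} here but is not a superkey — split on HireDate --> JobTitle, giving {HireDate, JobTitle} and {Budget, EmpID, HireDate, Location, OfficeNo}.
{HireDate, JobTitle}: every determinant is a superkey — BCNF.
{Budget, EmpID, HireDate, Location, OfficeNo}: every determinant is a superkey — BCNF.

{Budget, EmpID, HireDate, Location, OfficeNo}; {EmpID, HireDate, Project}; {HireDate, JobTitle}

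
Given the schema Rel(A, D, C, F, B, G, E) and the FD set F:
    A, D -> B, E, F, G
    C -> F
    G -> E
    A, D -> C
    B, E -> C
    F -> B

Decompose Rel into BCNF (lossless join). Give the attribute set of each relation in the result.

Candidate key of the original relation: {A, D}.
{A, B, C, D, E, F, G}: {C} determines {B, C, F} here but is not a superkey — split on C -> B, F, giving {B, C, F} and {A, C, D, E, G}.
{B, C, F}: {F} determines {B, F} here but is not a superkey — split on F -> B, giving {B, F} and {C, F}.
{B, F}: every determinant is a superkey — BCNF.
{C, F}: every determinant is a superkey — BCNF.
{A, C, D, E, G}: {G} determines {E, G} here but is not a superkey — split on G -> E, giving {E, G} and {A, C, D, G}.
{E, G}: every determinant is a superkey — BCNF.
{A, C, D, G}: every determinant is a superkey — BCNF.

{A, C, D, G}; {B, F}; {C, F}; {E, G}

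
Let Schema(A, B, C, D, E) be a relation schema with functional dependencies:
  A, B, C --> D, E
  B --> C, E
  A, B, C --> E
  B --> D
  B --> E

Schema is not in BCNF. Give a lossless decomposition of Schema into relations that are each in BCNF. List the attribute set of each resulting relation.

{A, B}; {B, C, D, E}

Candidate key of the original relation: {A, B}.
{A, B, C, D, E}: {B} determines {B, C, D, E} here but is not a superkey — split on B --> C, D, E, giving {B, C, D, E} and {A, B}.
{B, C, D, E} has no BCNF violation.
{A, B} has no BCNF violation.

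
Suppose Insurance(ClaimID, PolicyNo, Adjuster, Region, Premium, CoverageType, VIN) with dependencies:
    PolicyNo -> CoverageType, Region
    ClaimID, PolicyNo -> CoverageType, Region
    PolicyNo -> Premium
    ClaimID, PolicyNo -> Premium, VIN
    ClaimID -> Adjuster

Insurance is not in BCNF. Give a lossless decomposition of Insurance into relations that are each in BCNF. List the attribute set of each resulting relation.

{Adjuster, ClaimID}; {ClaimID, PolicyNo, VIN}; {CoverageType, PolicyNo, Premium, Region}

Candidate key of the original relation: {ClaimID, PolicyNo}.
{Adjuster, ClaimID, CoverageType, PolicyNo, Premium, Region, VIN}: {PolicyNo} determines {CoverageType, PolicyNo, Premium, Region} here but is not a superkey — split on PolicyNo -> CoverageType, Premium, Region, giving {CoverageType, PolicyNo, Premium, Region} and {Adjuster, ClaimID, PolicyNo, VIN}.
{CoverageType, PolicyNo, Premium, Region}: every determinant is a superkey — BCNF.
{Adjuster, ClaimID, PolicyNo, VIN}: {ClaimID} determines {Adjuster, ClaimID} here but is not a superkey — split on ClaimID -> Adjuster, giving {Adjuster, ClaimID} and {ClaimID, PolicyNo, VIN}.
{Adjuster, ClaimID}: every determinant is a superkey — BCNF.
{ClaimID, PolicyNo, VIN}: every determinant is a superkey — BCNF.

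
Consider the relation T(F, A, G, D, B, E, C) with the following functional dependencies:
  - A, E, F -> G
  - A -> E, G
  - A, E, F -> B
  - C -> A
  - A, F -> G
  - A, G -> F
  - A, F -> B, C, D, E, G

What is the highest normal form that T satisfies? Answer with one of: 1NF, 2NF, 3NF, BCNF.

BCNF

Candidate keys: {A}, {C}. Prime attributes: {A, C}.
Each dependency's left side is a superkey — BCNF holds.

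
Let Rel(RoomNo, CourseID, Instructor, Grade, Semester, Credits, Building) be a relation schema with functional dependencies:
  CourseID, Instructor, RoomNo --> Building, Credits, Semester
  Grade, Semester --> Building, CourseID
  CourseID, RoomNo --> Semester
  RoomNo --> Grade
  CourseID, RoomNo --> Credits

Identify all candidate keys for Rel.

No FD produces {Instructor, RoomNo}, so they must be in every candidate key.
{CourseID, Instructor, RoomNo}⁺ = {Building, CourseID, Credits, Grade, Instructor, RoomNo, Semester} — all of the relation — so {CourseID, Instructor, RoomNo} is a candidate key.
{Instructor, RoomNo, Semester}⁺ = {Building, CourseID, Credits, Grade, Instructor, RoomNo, Semester} — all of the relation — so {Instructor, RoomNo, Semester} is a candidate key.
No proper subset of any of these is a key, and no other minimal superkey exists.

{CourseID, Instructor, RoomNo}, {Instructor, RoomNo, Semester}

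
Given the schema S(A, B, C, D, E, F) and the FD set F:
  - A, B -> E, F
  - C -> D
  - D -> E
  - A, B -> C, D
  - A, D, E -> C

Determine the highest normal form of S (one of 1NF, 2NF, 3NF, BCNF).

2NF

Candidate key: {A, B}. Prime attributes: {A, B}.
C -> D: {C}⁺ = {C, D, E}, which is not all of the attributes, so the left side is not a superkey — BCNF is violated.
Because {D} is non-prime and the left side of C -> D is not a superkey, the relation is not in 3NF.
No proper subset of a key has a non-prime attribute in its closure, so there is no partial dependency; 2NF holds.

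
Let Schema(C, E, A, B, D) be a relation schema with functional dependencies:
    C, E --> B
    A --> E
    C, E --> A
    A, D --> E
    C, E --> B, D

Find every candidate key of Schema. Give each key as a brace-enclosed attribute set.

{A, C}, {C, E}

Attributes never on any right-hand side: {C} — every candidate key must contain it.
{A, C} is a candidate key since {A, C}⁺ = {A, B, C, D, E} covers every attribute.
{C, E} is a candidate key since {C, E}⁺ = {A, B, C, D, E} covers every attribute.
No proper subset of any of these is a key, and no other minimal superkey exists.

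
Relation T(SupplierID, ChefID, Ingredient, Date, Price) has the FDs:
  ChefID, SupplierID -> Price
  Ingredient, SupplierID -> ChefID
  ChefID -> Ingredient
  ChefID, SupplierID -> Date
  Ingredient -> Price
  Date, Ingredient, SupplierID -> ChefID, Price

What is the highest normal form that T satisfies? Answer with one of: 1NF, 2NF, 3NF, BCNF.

Candidate keys: {ChefID, SupplierID}, {Ingredient, SupplierID}. Prime attributes: {ChefID, Ingredient, SupplierID}.
ChefID -> Ingredient breaks BCNF: {ChefID}⁺ = {ChefID, Ingredient, Price}, so {ChefID} is not a superkey.
Because {Price} is non-prime and the left side of Ingredient -> Price is not a superkey, the relation is not in 3NF.
The proper key subset {ChefID} of {ChefID, SupplierID} determines non-prime {Price}, so the relation is not even in 2NF.

1NF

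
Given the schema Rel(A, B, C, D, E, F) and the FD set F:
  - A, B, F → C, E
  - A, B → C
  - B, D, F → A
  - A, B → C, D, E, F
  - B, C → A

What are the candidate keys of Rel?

{B} never appears on the right of any FD, so every key must include it.
{A, B} is a candidate key since {A, B}⁺ = {A, B, C, D, E, F} covers every attribute.
{B, C} is a candidate key since {B, C}⁺ = {A, B, C, D, E, F} covers every attribute.
{B, D, F} is a candidate key since {B, D, F}⁺ = {A, B, C, D, E, F} covers every attribute.
Any other superkey properly contains one of these, so there are no further candidate keys.

{A, B}, {B, C}, {B, D, F}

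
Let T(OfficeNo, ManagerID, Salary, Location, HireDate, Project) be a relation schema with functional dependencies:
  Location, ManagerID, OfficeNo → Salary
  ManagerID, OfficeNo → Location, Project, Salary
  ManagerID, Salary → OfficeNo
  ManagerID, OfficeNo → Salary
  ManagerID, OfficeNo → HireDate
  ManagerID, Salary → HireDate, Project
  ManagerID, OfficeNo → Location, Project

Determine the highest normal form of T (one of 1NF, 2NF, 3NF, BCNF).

Candidate keys: {ManagerID, OfficeNo}, {ManagerID, Salary}. Prime attributes: {ManagerID, OfficeNo, Salary}.
The left-hand side of every FD is a superkey, so BCNF is satisfied.

BCNF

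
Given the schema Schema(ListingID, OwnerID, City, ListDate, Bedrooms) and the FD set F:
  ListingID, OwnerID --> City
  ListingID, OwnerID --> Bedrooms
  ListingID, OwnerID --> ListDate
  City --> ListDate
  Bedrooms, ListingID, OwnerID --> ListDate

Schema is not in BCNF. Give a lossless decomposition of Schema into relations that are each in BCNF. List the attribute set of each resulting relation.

{Bedrooms, City, ListingID, OwnerID}; {City, ListDate}

Candidate key of the original relation: {ListingID, OwnerID}.
{Bedrooms, City, ListDate, ListingID, OwnerID}: {City} determines {City, ListDate} here but is not a superkey — split on City --> ListDate, giving {City, ListDate} and {Bedrooms, City, ListingID, OwnerID}.
{City, ListDate} has no BCNF violation.
{Bedrooms, City, ListingID, OwnerID} has no BCNF violation.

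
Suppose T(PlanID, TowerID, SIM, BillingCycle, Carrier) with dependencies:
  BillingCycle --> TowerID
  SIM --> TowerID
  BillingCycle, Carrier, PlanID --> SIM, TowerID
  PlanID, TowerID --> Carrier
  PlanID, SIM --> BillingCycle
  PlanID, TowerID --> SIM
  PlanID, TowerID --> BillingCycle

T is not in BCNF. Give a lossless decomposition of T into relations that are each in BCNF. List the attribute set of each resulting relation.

Candidate keys of the original relation: {BillingCycle, PlanID}, {PlanID, SIM}, {PlanID, TowerID}.
Within {BillingCycle, Carrier, PlanID, SIM, TowerID}: {BillingCycle}⁺ ∩ {BillingCycle, Carrier, PlanID, SIM, TowerID} = {BillingCycle, TowerID}, not the whole set, so BillingCycle --> TowerID violates BCNF; decompose into {BillingCycle, TowerID} and {BillingCycle, Carrier, PlanID, SIM}.
{BillingCycle, TowerID}: every determinant is a superkey — BCNF.
{BillingCycle, Carrier, PlanID, SIM}: every determinant is a superkey — BCNF.

{BillingCycle, Carrier, PlanID, SIM}; {BillingCycle, TowerID}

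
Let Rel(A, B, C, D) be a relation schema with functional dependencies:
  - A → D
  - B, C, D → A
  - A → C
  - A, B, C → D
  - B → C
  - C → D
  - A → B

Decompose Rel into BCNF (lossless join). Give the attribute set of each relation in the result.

{A, B, C}; {C, D}

Candidate keys of the original relation: {A}, {B}.
In {A, B, C, D}, {C} is not a superkey ({C}⁺ restricted to this set is {C, D}), so split on C → D into {C, D} and {A, B, C}.
{C, D} has no BCNF violation.
{A, B, C} has no BCNF violation.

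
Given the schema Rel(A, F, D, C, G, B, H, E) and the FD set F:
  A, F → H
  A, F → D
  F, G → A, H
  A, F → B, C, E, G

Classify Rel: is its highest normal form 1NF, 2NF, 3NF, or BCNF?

Candidate keys: {A, F}, {F, G}. Prime attributes: {A, F, G}.
The left-hand side of every FD is a superkey, so BCNF is satisfied.

BCNF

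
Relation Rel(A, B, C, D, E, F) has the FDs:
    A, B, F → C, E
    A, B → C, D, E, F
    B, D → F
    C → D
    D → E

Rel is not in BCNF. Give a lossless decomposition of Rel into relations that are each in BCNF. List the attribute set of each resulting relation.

Candidate key of the original relation: {A, B}.
In {A, B, C, D, E, F}, {B, D} is not a superkey ({B, D}⁺ restricted to this set is {B, D, E, F}), so split on B, D → E, F into {B, D, E, F} and {A, B, C, D}.
In {B, D, E, F}, {D} is not a superkey ({D}⁺ restricted to this set is {D, E}), so split on D → E into {D, E} and {B, D, F}.
{D, E} has no BCNF violation.
{B, D, F} has no BCNF violation.
In {A, B, C, D}, {C} is not a superkey ({C}⁺ restricted to this set is {C, D}), so split on C → D into {C, D} and {A, B, C}.
{C, D} has no BCNF violation.
{A, B, C} has no BCNF violation.

{A, B, C}; {B, D, F}; {C, D}; {D, E}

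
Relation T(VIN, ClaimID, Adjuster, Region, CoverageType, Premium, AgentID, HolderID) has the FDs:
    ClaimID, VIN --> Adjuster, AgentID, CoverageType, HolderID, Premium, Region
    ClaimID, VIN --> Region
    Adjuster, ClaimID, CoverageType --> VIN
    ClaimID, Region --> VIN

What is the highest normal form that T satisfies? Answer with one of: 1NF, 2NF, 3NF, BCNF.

Candidate keys: {Adjuster, ClaimID, CoverageType}, {ClaimID, Region}, {ClaimID, VIN}. Prime attributes: {Adjuster, ClaimID, CoverageType, Region, VIN}.
Each dependency's left side is a superkey — BCNF holds.

BCNF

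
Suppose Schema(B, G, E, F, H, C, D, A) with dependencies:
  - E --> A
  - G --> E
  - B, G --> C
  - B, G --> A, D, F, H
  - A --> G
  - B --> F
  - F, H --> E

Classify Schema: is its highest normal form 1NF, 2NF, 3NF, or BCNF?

Candidate keys: {A, B}, {B, E}, {B, G}, {B, H}. Prime attributes: {A, B, E, G, H}.
For E --> A we have {E}⁺ = {A, E, G}; {E} is not a superkey, so BCNF fails.
B --> F has non-prime {F} on the right and a non-superkey on the left, so 3NF fails.
Since {B} ⊂ {A, B} and {B}⁺ ⊇ {F} with {F} non-prime, there is a partial dependency; 2NF fails.

1NF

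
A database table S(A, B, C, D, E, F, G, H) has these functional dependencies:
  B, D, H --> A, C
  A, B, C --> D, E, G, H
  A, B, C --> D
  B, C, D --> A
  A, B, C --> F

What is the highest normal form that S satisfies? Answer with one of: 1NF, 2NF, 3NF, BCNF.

BCNF

Candidate keys: {A, B, C}, {B, C, D}, {B, D, H}. Prime attributes: {A, B, C, D, H}.
Every FD has a superkey on the left, so the relation is in BCNF.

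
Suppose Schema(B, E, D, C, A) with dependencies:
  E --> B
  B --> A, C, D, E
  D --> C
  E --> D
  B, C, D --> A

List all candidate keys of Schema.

{B}⁺ = {A, B, C, D, E}, which is every attribute, so {B} is a candidate key.
{E}⁺ = {A, B, C, D, E}, which is every attribute, so {E} is a candidate key.
Any other superkey properly contains one of these, so there are no further candidate keys.

{B}, {E}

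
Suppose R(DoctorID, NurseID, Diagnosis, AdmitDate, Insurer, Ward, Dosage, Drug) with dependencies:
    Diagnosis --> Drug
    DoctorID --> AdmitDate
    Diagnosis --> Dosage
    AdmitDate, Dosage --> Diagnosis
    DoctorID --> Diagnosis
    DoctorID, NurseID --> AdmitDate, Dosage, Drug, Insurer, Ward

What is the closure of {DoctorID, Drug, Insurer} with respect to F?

Start with {DoctorID, Drug, Insurer}.
DoctorID --> AdmitDate applies; add {AdmitDate} → now {AdmitDate, DoctorID, Drug, Insurer}.
DoctorID --> Diagnosis applies; add {Diagnosis} → now {AdmitDate, Diagnosis, DoctorID, Drug, Insurer}.
Diagnosis --> Dosage applies; add {Dosage} → now {AdmitDate, Diagnosis, DoctorID, Dosage, Drug, Insurer}.
No further FD applies.

{AdmitDate, Diagnosis, DoctorID, Dosage, Drug, Insurer}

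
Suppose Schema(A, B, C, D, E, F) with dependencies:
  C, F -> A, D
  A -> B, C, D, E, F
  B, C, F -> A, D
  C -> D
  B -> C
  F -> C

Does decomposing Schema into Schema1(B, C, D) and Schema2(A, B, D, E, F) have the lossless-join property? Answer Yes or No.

The shared attributes are {B, D} and {B, D}⁺ = {B, C, D}.
Since Schema1 ⊆ {B, C, D}, the intersection is a superkey of Schema1; the decomposition is lossless.

Yes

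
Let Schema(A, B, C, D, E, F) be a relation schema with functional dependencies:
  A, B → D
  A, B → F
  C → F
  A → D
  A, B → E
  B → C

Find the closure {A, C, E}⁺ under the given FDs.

{A, C, D, E, F}

Start with {A, C, E}.
C → F applies; add {F} → now {A, C, E, F}.
A → D applies; add {D} → now {A, C, D, E, F}.
No further FD applies.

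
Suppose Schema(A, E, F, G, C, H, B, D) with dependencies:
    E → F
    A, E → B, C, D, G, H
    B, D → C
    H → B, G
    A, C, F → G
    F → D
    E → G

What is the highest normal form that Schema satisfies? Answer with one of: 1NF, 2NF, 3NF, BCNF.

Candidate key: {A, E}. Prime attributes: {A, E}.
E → F: {E}⁺ = {D, E, F, G}, which is not all of the attributes, so the left side is not a superkey — BCNF is violated.
E → F determines the non-prime attribute {F} from a non-superkey — 3NF is violated.
Since {E} ⊂ {A, E} and {E}⁺ ⊇ {D, F, G} with {D, F, G} non-prime, there is a partial dependency; 2NF fails.

1NF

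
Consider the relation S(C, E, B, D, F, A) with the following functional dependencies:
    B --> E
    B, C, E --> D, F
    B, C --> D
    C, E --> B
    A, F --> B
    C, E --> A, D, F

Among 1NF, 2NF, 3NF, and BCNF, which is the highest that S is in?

3NF

Candidate keys: {A, C, F}, {B, C}, {C, E}. Prime attributes: {A, B, C, E, F}.
B --> E: {B}⁺ = {B, E}, which is not all of the attributes, so the left side is not a superkey — BCNF is violated.
But every attribute on its right side ({E}) is prime, and the same holds for every other non-superkey FD, so 3NF still holds.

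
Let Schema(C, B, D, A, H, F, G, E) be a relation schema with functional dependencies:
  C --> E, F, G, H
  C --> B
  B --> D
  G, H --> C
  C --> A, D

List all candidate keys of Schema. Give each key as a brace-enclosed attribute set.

{C} is a candidate key since {C}⁺ = {A, B, C, D, E, F, G, H} covers every attribute.
{G, H} is a candidate key since {G, H}⁺ = {A, B, C, D, E, F, G, H} covers every attribute.
These are minimal and exhaustive — every other superkey contains one of them.

{C}, {G, H}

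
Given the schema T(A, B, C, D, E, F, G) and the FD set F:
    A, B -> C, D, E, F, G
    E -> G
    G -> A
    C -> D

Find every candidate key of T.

Attributes never on any right-hand side: {B} — every candidate key must contain it.
{A, B}⁺ = {A, B, C, D, E, F, G}, which is every attribute, so {A, B} is a candidate key.
{B, E}⁺ = {A, B, C, D, E, F, G}, which is every attribute, so {B, E} is a candidate key.
{B, G}⁺ = {A, B, C, D, E, F, G}, which is every attribute, so {B, G} is a candidate key.
Any other superkey properly contains one of these, so there are no further candidate keys.

{A, B}, {B, E}, {B, G}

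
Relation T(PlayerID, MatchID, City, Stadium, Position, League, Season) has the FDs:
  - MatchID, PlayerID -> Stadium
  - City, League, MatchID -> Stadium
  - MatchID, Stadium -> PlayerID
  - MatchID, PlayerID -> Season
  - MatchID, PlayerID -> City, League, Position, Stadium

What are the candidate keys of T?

{City, League, MatchID}, {MatchID, PlayerID}, {MatchID, Stadium}

Attributes never on any right-hand side: {MatchID} — every candidate key must contain it.
{MatchID, PlayerID} is a candidate key since {MatchID, PlayerID}⁺ = {City, League, MatchID, PlayerID, Position, Season, Stadium} covers every attribute.
{MatchID, Stadium} is a candidate key since {MatchID, Stadium}⁺ = {City, League, MatchID, PlayerID, Position, Season, Stadium} covers every attribute.
{City, League, MatchID} is a candidate key since {City, League, MatchID}⁺ = {City, League, MatchID, PlayerID, Position, Season, Stadium} covers every attribute.
Any other superkey properly contains one of these, so there are no further candidate keys.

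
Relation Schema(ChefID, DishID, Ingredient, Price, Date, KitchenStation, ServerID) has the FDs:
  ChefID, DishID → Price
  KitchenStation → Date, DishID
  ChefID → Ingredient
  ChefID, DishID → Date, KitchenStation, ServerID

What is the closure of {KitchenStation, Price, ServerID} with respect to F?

Start with {KitchenStation, Price, ServerID}.
KitchenStation → Date, DishID applies; add {Date, DishID} → now {Date, DishID, KitchenStation, Price, ServerID}.
No further FD applies.

{Date, DishID, KitchenStation, Price, ServerID}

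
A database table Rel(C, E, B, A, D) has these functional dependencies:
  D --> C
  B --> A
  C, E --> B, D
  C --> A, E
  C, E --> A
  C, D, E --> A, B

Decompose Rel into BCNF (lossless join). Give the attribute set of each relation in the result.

{A, B}; {B, C, D, E}

Candidate keys of the original relation: {C}, {D}.
Within {A, B, C, D, E}: {B}⁺ ∩ {A, B, C, D, E} = {A, B}, not the whole set, so B --> A violates BCNF; decompose into {A, B} and {B, C, D, E}.
{A, B} has no BCNF violation.
{B, C, D, E} has no BCNF violation.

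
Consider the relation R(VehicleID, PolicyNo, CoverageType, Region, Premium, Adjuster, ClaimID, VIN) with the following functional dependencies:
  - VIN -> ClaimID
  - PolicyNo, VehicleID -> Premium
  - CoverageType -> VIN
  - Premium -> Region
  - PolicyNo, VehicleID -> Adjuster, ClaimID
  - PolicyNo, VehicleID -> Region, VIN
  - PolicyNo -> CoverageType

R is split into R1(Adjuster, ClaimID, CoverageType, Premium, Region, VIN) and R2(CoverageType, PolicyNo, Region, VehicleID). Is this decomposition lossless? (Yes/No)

The shared attributes are {CoverageType, Region} and {CoverageType, Region}⁺ = {ClaimID, CoverageType, Region, VIN}.
R1 ⊄ {ClaimID, CoverageType, Region, VIN} and R2 ⊄ {ClaimID, CoverageType, Region, VIN}, so the split is lossy.

No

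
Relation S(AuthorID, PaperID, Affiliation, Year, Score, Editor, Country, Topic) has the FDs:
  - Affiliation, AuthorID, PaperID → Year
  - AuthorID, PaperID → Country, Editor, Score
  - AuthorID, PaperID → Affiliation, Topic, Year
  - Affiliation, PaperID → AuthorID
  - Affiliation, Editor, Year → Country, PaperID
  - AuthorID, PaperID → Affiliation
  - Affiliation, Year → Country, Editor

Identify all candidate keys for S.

{Affiliation, PaperID} is a candidate key since {Affiliation, PaperID}⁺ = {Affiliation, AuthorID, Country, Editor, PaperID, Score, Topic, Year} covers every attribute.
{Affiliation, Year} is a candidate key since {Affiliation, Year}⁺ = {Affiliation, AuthorID, Country, Editor, PaperID, Score, Topic, Year} covers every attribute.
{AuthorID, PaperID} is a candidate key since {AuthorID, PaperID}⁺ = {Affiliation, AuthorID, Country, Editor, PaperID, Score, Topic, Year} covers every attribute.
No proper subset of any of these is a key, and no other minimal superkey exists.

{Affiliation, PaperID}, {Affiliation, Year}, {AuthorID, PaperID}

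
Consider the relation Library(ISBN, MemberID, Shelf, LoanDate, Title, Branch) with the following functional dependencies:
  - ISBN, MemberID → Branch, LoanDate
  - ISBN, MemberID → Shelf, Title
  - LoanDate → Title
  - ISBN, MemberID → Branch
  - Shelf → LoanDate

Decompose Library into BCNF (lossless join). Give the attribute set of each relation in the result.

{Branch, ISBN, MemberID, Shelf}; {LoanDate, Shelf}; {LoanDate, Title}

Candidate key of the original relation: {ISBN, MemberID}.
In {Branch, ISBN, LoanDate, MemberID, Shelf, Title}, {LoanDate} is not a superkey ({LoanDate}⁺ restricted to this set is {LoanDate, Title}), so split on LoanDate → Title into {LoanDate, Title} and {Branch, ISBN, LoanDate, MemberID, Shelf}.
{LoanDate, Title} is in BCNF.
In {Branch, ISBN, LoanDate, MemberID, Shelf}, {Shelf} is not a superkey ({Shelf}⁺ restricted to this set is {LoanDate, Shelf}), so split on Shelf → LoanDate into {LoanDate, Shelf} and {Branch, ISBN, MemberID, Shelf}.
{LoanDate, Shelf} is in BCNF.
{Branch, ISBN, MemberID, Shelf} is in BCNF.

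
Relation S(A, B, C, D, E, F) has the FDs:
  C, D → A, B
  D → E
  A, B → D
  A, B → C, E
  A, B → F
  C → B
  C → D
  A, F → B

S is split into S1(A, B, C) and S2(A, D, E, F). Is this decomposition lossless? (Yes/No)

No

Common attributes: {A}; their closure is {A}.
S1 ⊄ {A} and S2 ⊄ {A}, so the split is lossy.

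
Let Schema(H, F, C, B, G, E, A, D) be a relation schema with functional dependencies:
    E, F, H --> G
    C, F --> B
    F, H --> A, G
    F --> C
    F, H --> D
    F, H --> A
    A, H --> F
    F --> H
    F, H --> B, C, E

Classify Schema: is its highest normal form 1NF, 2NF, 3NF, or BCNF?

BCNF

Candidate keys: {A, H}, {F}. Prime attributes: {A, F, H}.
The left-hand side of every FD is a superkey, so BCNF is satisfied.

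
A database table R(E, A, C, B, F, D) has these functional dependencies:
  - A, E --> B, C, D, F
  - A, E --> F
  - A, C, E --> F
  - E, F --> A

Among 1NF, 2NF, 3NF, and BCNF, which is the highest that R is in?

BCNF

Candidate keys: {A, E}, {E, F}. Prime attributes: {A, E, F}.
The left-hand side of every FD is a superkey, so BCNF is satisfied.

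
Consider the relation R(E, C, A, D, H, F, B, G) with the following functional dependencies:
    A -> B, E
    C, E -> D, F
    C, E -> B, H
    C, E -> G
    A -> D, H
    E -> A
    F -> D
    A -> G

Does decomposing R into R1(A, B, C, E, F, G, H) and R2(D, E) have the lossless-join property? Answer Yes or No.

Yes

R1 ∩ R2 = {E}; its closure under F is {A, B, D, E, G, H}.
This includes all of R2, so the common attributes are a superkey of R2 — the join is lossless.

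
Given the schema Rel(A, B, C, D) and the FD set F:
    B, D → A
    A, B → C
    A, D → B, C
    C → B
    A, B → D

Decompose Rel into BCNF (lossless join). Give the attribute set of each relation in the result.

{A, C, D}; {B, C}

Candidate keys of the original relation: {A, B}, {A, C}, {A, D}, {B, D}, {C, D}.
Within {A, B, C, D}: {C}⁺ ∩ {A, B, C, D} = {B, C}, not the whole set, so C → B violates BCNF; decompose into {B, C} and {A, C, D}.
{B, C}: every determinant is a superkey — BCNF.
{A, C, D}: every determinant is a superkey — BCNF.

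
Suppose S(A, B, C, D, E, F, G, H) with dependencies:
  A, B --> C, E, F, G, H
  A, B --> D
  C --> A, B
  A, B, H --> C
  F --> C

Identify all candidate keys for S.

Closure of {C} is {A, B, C, D, E, F, G, H}, the whole schema; {C} is a candidate key.
Closure of {F} is {A, B, C, D, E, F, G, H}, the whole schema; {F} is a candidate key.
Closure of {A, B} is {A, B, C, D, E, F, G, H}, the whole schema; {A, B} is a candidate key.
No proper subset of any of these is a key, and no other minimal superkey exists.

{A, B}, {C}, {F}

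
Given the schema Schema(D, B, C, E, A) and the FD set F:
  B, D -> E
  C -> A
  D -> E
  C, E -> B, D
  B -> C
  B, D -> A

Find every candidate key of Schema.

{B, D}⁺ = {A, B, C, D, E} — all of the relation — so {B, D} is a candidate key.
{B, E}⁺ = {A, B, C, D, E} — all of the relation — so {B, E} is a candidate key.
{C, D}⁺ = {A, B, C, D, E} — all of the relation — so {C, D} is a candidate key.
{C, E}⁺ = {A, B, C, D, E} — all of the relation — so {C, E} is a candidate key.
No proper subset of any of these is a key, and no other minimal superkey exists.

{B, D}, {B, E}, {C, D}, {C, E}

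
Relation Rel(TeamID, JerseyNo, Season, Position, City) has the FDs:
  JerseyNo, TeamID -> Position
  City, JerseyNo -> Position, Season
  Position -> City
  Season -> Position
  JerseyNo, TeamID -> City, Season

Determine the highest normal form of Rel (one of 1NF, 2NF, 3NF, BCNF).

2NF

Candidate key: {JerseyNo, TeamID}. Prime attributes: {JerseyNo, TeamID}.
City, JerseyNo -> Position, Season: {City, JerseyNo}⁺ = {City, JerseyNo, Position, Season}, which is not all of the attributes, so the left side is not a superkey — BCNF is violated.
City, JerseyNo -> Position, Season has non-prime {Position, Season} on the right and a non-superkey on the left, so 3NF fails.
No non-prime attribute depends on a proper subset of any candidate key, so 2NF holds.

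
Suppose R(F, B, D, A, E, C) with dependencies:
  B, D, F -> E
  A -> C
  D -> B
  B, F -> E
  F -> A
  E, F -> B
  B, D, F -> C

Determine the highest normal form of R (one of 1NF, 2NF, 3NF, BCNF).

1NF

Candidate key: {D, F}. Prime attributes: {D, F}.
A -> C: {A}⁺ = {A, C}, which is not all of the attributes, so the left side is not a superkey — BCNF is violated.
Because {C} is non-prime and the left side of A -> C is not a superkey, the relation is not in 3NF.
The proper key subset {D} of {D, F} determines non-prime {B}, so the relation is not even in 2NF.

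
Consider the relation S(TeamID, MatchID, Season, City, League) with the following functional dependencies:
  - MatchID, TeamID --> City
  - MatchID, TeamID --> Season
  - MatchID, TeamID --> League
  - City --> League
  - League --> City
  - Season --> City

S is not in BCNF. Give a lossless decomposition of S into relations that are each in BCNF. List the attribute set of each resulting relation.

{City, League}; {City, Season}; {MatchID, Season, TeamID}

Candidate key of the original relation: {MatchID, TeamID}.
{City, League, MatchID, Season, TeamID}: {City} determines {City, League} here but is not a superkey — split on City --> League, giving {City, League} and {City, MatchID, Season, TeamID}.
{City, League} is in BCNF.
{City, MatchID, Season, TeamID}: {Season} determines {City, Season} here but is not a superkey — split on Season --> City, giving {City, Season} and {MatchID, Season, TeamID}.
{City, Season} is in BCNF.
{MatchID, Season, TeamID} is in BCNF.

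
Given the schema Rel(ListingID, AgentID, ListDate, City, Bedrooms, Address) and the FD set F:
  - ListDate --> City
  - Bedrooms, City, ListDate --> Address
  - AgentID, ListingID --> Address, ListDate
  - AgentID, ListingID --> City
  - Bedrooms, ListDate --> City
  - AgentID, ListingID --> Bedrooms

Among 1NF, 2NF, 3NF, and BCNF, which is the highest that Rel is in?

2NF

Candidate key: {AgentID, ListingID}. Prime attributes: {AgentID, ListingID}.
For ListDate --> City we have {ListDate}⁺ = {City, ListDate}; {ListDate} is not a superkey, so BCNF fails.
Because {City} is non-prime and the left side of ListDate --> City is not a superkey, the relation is not in 3NF.
Checking every proper subset of each key, none determines a non-prime attribute — 2NF is satisfied.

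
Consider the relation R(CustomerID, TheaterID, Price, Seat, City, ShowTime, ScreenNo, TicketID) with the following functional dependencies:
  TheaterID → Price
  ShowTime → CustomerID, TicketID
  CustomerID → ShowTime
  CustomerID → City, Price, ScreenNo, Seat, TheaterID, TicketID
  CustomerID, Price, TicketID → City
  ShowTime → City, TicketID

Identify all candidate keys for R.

{CustomerID}, {ShowTime}

{CustomerID} is a candidate key since {CustomerID}⁺ = {City, CustomerID, Price, ScreenNo, Seat, ShowTime, TheaterID, TicketID} covers every attribute.
{ShowTime} is a candidate key since {ShowTime}⁺ = {City, CustomerID, Price, ScreenNo, Seat, ShowTime, TheaterID, TicketID} covers every attribute.
Any other superkey properly contains one of these, so there are no further candidate keys.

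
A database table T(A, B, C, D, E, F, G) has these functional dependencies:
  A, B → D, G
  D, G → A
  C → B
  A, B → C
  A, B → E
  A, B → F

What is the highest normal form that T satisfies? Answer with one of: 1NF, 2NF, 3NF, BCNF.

3NF

Candidate keys: {A, B}, {A, C}, {B, D, G}, {C, D, G}. Prime attributes: {A, B, C, D, G}.
For D, G → A we have {D, G}⁺ = {A, D, G}; {D, G} is not a superkey, so BCNF fails.
Its right-hand attributes {A} are all prime, as are those of every other non-superkey FD — the relation is in 3NF.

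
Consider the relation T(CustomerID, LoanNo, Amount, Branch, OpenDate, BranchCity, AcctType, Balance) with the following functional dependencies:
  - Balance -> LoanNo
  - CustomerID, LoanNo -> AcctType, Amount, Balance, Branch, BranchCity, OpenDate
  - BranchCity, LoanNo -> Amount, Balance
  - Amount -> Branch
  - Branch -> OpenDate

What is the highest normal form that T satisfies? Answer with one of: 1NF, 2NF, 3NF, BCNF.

2NF

Candidate keys: {Balance, CustomerID}, {CustomerID, LoanNo}. Prime attributes: {Balance, CustomerID, LoanNo}.
For Balance -> LoanNo we have {Balance}⁺ = {Balance, LoanNo}; {Balance} is not a superkey, so BCNF fails.
BranchCity, LoanNo -> Amount, Balance has non-prime {Amount} on the right and a non-superkey on the left, so 3NF fails.
No proper subset of a key has a non-prime attribute in its closure, so there is no partial dependency; 2NF holds.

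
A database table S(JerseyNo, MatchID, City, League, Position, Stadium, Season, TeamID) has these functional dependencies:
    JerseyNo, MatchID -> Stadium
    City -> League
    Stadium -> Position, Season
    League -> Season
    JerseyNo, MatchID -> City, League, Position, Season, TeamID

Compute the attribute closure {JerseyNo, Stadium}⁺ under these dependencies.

{JerseyNo, Position, Season, Stadium}

Start with {JerseyNo, Stadium}.
Stadium -> Position, Season applies; add {Position, Season} → now {JerseyNo, Position, Season, Stadium}.
No further FD applies.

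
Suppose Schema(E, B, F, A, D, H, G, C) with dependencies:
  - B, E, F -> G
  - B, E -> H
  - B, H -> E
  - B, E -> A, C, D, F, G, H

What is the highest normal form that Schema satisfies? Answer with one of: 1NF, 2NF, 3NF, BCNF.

Candidate keys: {B, E}, {B, H}. Prime attributes: {B, E, H}.
Each dependency's left side is a superkey — BCNF holds.

BCNF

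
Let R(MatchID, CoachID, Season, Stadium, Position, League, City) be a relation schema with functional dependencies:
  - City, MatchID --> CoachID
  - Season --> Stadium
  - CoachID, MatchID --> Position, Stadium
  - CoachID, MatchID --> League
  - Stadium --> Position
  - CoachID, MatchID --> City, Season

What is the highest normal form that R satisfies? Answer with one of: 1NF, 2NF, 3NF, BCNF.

Candidate keys: {City, MatchID}, {CoachID, MatchID}. Prime attributes: {City, CoachID, MatchID}.
Season --> Stadium: {Season}⁺ = {Position, Season, Stadium}, which is not all of the attributes, so the left side is not a superkey — BCNF is violated.
Season --> Stadium has non-prime {Stadium} on the right and a non-superkey on the left, so 3NF fails.
No proper subset of a key has a non-prime attribute in its closure, so there is no partial dependency; 2NF holds.

2NF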